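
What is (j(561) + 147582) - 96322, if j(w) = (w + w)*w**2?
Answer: 353168222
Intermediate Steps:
j(w) = 2*w**3 (j(w) = (2*w)*w**2 = 2*w**3)
(j(561) + 147582) - 96322 = (2*561**3 + 147582) - 96322 = (2*176558481 + 147582) - 96322 = (353116962 + 147582) - 96322 = 353264544 - 96322 = 353168222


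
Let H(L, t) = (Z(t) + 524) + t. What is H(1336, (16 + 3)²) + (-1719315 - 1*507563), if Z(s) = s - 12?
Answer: -2225644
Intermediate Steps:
Z(s) = -12 + s
H(L, t) = 512 + 2*t (H(L, t) = ((-12 + t) + 524) + t = (512 + t) + t = 512 + 2*t)
H(1336, (16 + 3)²) + (-1719315 - 1*507563) = (512 + 2*(16 + 3)²) + (-1719315 - 1*507563) = (512 + 2*19²) + (-1719315 - 507563) = (512 + 2*361) - 2226878 = (512 + 722) - 2226878 = 1234 - 2226878 = -2225644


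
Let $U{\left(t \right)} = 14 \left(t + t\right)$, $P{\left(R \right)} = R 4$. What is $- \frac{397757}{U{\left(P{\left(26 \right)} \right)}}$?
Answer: $- \frac{397757}{2912} \approx -136.59$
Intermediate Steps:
$P{\left(R \right)} = 4 R$
$U{\left(t \right)} = 28 t$ ($U{\left(t \right)} = 14 \cdot 2 t = 28 t$)
$- \frac{397757}{U{\left(P{\left(26 \right)} \right)}} = - \frac{397757}{28 \cdot 4 \cdot 26} = - \frac{397757}{28 \cdot 104} = - \frac{397757}{2912}$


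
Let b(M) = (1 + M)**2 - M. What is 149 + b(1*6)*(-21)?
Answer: -754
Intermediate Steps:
149 + b(1*6)*(-21) = 149 + ((1 + 1*6)**2 - 6)*(-21) = 149 + ((1 + 6)**2 - 1*6)*(-21) = 149 + (7**2 - 6)*(-21) = 149 + (49 - 6)*(-21) = 149 + 43*(-21) = 149 - 903 = -754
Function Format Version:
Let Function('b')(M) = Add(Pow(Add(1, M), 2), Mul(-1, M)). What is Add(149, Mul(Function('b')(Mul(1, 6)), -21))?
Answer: -754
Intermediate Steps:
Add(149, Mul(Function('b')(Mul(1, 6)), -21)) = Add(149, Mul(Add(Pow(Add(1, Mul(1, 6)), 2), Mul(-1, Mul(1, 6))), -21)) = Add(149, Mul(Add(Pow(Add(1, 6), 2), Mul(-1, 6)), -21)) = Add(149, Mul(Add(Pow(7, 2), -6), -21)) = Add(149, Mul(Add(49, -6), -21)) = Add(149, Mul(43, -21)) = Add(149, -903) = -754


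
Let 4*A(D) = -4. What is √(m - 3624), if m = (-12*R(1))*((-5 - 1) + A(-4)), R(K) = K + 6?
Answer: 2*I*√759 ≈ 55.1*I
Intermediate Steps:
R(K) = 6 + K
A(D) = -1 (A(D) = (¼)*(-4) = -1)
m = 588 (m = (-12*(6 + 1))*((-5 - 1) - 1) = (-12*7)*(-6 - 1) = -84*(-7) = 588)
√(m - 3624) = √(588 - 3624) = √(-3036) = 2*I*√759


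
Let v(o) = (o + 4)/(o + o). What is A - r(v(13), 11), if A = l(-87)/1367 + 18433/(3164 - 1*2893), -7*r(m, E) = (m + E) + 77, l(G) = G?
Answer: 5435632173/67423174 ≈ 80.620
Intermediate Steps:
v(o) = (4 + o)/(2*o) (v(o) = (4 + o)/((2*o)) = (4 + o)*(1/(2*o)) = (4 + o)/(2*o))
r(m, E) = -11 - E/7 - m/7 (r(m, E) = -((m + E) + 77)/7 = -((E + m) + 77)/7 = -(77 + E + m)/7 = -11 - E/7 - m/7)
A = 25174334/370457 (A = -87/1367 + 18433/(3164 - 1*2893) = -87*1/1367 + 18433/(3164 - 2893) = -87/1367 + 18433/271 = 25174334/370457 ≈ 67.955)
A - r(v(13), 11) = 25174334/370457 - (-11 - 1/7*11 - (4 + 13)/(14*13)) = 25174334/370457 - (-11 - 11/7 - 17/(14*13)) = 25174334/370457 - (-11 - 11/7 - 1/7*17/26) = 25174334/370457 - (-11 - 11/7 - 17/182) = 25174334/370457 - 1*(-2305/182) = 25174334/370457 + 2305/182 = 5435632173/67423174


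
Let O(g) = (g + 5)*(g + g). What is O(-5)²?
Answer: 0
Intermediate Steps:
O(g) = 2*g*(5 + g) (O(g) = (5 + g)*(2*g) = 2*g*(5 + g))
O(-5)² = (2*(-5)*(5 - 5))² = (2*(-5)*0)² = 0² = 0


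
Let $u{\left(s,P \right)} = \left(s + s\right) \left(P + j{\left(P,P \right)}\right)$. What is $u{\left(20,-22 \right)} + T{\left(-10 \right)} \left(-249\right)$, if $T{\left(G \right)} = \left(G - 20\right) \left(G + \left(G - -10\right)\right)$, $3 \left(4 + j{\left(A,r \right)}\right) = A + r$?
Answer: $- \frac{228980}{3} \approx -76327.0$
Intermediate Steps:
$j{\left(A,r \right)} = -4 + \frac{A}{3} + \frac{r}{3}$ ($j{\left(A,r \right)} = -4 + \frac{A + r}{3} = -4 + \left(\frac{A}{3} + \frac{r}{3}\right) = -4 + \frac{A}{3} + \frac{r}{3}$)
$u{\left(s,P \right)} = 2 s \left(-4 + \frac{5 P}{3}\right)$ ($u{\left(s,P \right)} = \left(s + s\right) \left(P + \left(-4 + \frac{P}{3} + \frac{P}{3}\right)\right) = 2 s \left(P + \left(-4 + \frac{2 P}{3}\right)\right) = 2 s \left(-4 + \frac{5 P}{3}\right)$)
$T{\left(G \right)} = \left(-20 + G\right) \left(10 + 2 G\right)$ ($T{\left(G \right)} = \left(-20 + G\right) \left(G + \left(G + 10\right)\right) = \left(-20 + G\right) \left(G + \left(10 + G\right)\right) = \left(-20 + G\right) \left(10 + 2 G\right)$)
$u{\left(20,-22 \right)} + T{\left(-10 \right)} \left(-249\right) = \frac{2}{3} \cdot 20 \left(-12 + 5 \left(-22\right)\right) + \left(-200 - -300 + 2 \left(-10\right)^{2}\right) \left(-249\right) = \frac{2}{3} \cdot 20 \left(-12 - 110\right) + \left(-200 + 300 + 2 \cdot 100\right) \left(-249\right) = \frac{2}{3} \cdot 20 \left(-122\right) + \left(-200 + 300 + 200\right) \left(-249\right) = - \frac{4880}{3} + 300 \left(-249\right) = - \frac{4880}{3} - 74700 = - \frac{228980}{3}$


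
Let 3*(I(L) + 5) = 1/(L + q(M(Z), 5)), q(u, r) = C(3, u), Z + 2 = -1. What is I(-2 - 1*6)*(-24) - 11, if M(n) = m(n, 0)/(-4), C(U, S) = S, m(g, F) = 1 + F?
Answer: 3629/33 ≈ 109.97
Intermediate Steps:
Z = -3 (Z = -2 - 1 = -3)
M(n) = -1/4 (M(n) = (1 + 0)/(-4) = 1*(-1/4) = -1/4)
q(u, r) = u
I(L) = -5 + 1/(3*(-1/4 + L)) (I(L) = -5 + 1/(3*(L - 1/4)) = -5 + 1/(3*(-1/4 + L)))
I(-2 - 1*6)*(-24) - 11 = ((19 - 60*(-2 - 1*6))/(3*(-1 + 4*(-2 - 1*6))))*(-24) - 11 = ((19 - 60*(-2 - 6))/(3*(-1 + 4*(-2 - 6))))*(-24) - 11 = ((19 - 60*(-8))/(3*(-1 + 4*(-8))))*(-24) - 11 = ((19 + 480)/(3*(-1 - 32)))*(-24) - 11 = ((1/3)*499/(-33))*(-24) - 11 = ((1/3)*(-1/33)*499)*(-24) - 11 = -499/99*(-24) - 11 = 3992/33 - 11 = 3629/33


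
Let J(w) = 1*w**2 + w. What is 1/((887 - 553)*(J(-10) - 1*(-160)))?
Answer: 1/83500 ≈ 1.1976e-5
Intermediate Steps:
J(w) = w + w**2 (J(w) = w**2 + w = w + w**2)
1/((887 - 553)*(J(-10) - 1*(-160))) = 1/((887 - 553)*(-10*(1 - 10) - 1*(-160))) = 1/(334*(-10*(-9) + 160)) = 1/(334*(90 + 160)) = (1/334)/250 = (1/334)*(1/250) = 1/83500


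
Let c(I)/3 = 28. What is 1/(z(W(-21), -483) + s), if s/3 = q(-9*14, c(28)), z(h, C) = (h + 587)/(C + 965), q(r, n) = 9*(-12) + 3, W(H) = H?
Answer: -241/75632 ≈ -0.0031865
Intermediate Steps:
c(I) = 84 (c(I) = 3*28 = 84)
q(r, n) = -105 (q(r, n) = -108 + 3 = -105)
z(h, C) = (587 + h)/(965 + C)
s = -315 (s = 3*(-105) = -315)
1/(z(W(-21), -483) + s) = 1/((587 - 21)/(965 - 483) - 315) = 1/(566/482 - 315) = 1/((1/482)*566 - 315) = 1/(283/241 - 315) = 1/(-75632/241) = -241/75632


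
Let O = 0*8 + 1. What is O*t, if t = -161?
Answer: -161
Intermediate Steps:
O = 1 (O = 0 + 1 = 1)
O*t = 1*(-161) = -161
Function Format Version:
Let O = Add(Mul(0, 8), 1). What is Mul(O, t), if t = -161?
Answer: -161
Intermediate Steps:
O = 1 (O = Add(0, 1) = 1)
Mul(O, t) = Mul(1, -161) = -161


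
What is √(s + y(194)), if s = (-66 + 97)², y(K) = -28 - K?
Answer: √739 ≈ 27.185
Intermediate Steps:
s = 961 (s = 31² = 961)
√(s + y(194)) = √(961 + (-28 - 1*194)) = √(961 + (-28 - 194)) = √(961 - 222) = √739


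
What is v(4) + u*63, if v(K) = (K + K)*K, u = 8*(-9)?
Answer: -4504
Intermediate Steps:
u = -72
v(K) = 2*K² (v(K) = (2*K)*K = 2*K²)
v(4) + u*63 = 2*4² - 72*63 = 2*16 - 4536 = 32 - 4536 = -4504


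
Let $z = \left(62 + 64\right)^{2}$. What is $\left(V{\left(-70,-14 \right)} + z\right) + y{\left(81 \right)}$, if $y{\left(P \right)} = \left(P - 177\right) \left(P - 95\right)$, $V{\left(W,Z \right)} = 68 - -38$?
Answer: $17326$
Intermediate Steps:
$V{\left(W,Z \right)} = 106$ ($V{\left(W,Z \right)} = 68 + 38 = 106$)
$z = 15876$ ($z = 126^{2} = 15876$)
$y{\left(P \right)} = \left(-177 + P\right) \left(-95 + P\right)$
$\left(V{\left(-70,-14 \right)} + z\right) + y{\left(81 \right)} = \left(106 + 15876\right) + \left(16815 + 81^{2} - 22032\right) = 15982 + \left(16815 + 6561 - 22032\right) = 15982 + 1344 = 17326$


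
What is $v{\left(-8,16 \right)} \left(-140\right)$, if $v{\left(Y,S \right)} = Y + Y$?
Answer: $2240$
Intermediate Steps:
$v{\left(Y,S \right)} = 2 Y$
$v{\left(-8,16 \right)} \left(-140\right) = 2 \left(-8\right) \left(-140\right) = \left(-16\right) \left(-140\right) = 2240$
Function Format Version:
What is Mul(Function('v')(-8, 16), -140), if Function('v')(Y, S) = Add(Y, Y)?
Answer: 2240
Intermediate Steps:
Function('v')(Y, S) = Mul(2, Y)
Mul(Function('v')(-8, 16), -140) = Mul(Mul(2, -8), -140) = Mul(-16, -140) = 2240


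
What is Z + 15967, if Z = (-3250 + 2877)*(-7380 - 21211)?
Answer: 10680410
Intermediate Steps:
Z = 10664443 (Z = -373*(-28591) = 10664443)
Z + 15967 = 10664443 + 15967 = 10680410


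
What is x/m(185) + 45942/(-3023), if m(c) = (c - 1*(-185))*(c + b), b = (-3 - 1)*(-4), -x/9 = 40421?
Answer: -1505480229/74940170 ≈ -20.089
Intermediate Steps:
x = -363789 (x = -9*40421 = -363789)
b = 16 (b = -4*(-4) = 16)
m(c) = (16 + c)*(185 + c) (m(c) = (c - 1*(-185))*(c + 16) = (c + 185)*(16 + c) = (185 + c)*(16 + c) = (16 + c)*(185 + c))
x/m(185) + 45942/(-3023) = -363789/(2960 + 185**2 + 201*185) + 45942/(-3023) = -363789/(2960 + 34225 + 37185) + 45942*(-1/3023) = -363789/74370 - 45942/3023 = -363789*1/74370 - 45942/3023 = -121263/24790 - 45942/3023 = -1505480229/74940170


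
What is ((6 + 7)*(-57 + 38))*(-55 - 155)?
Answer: 51870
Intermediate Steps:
((6 + 7)*(-57 + 38))*(-55 - 155) = (13*(-19))*(-210) = -247*(-210) = 51870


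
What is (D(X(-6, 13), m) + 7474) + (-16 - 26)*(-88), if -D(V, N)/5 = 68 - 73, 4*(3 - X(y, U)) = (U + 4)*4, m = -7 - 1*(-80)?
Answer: 11195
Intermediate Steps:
m = 73 (m = -7 + 80 = 73)
X(y, U) = -1 - U (X(y, U) = 3 - (U + 4)*4/4 = 3 - (4 + U)*4/4 = 3 - (16 + 4*U)/4 = 3 + (-4 - U) = -1 - U)
D(V, N) = 25 (D(V, N) = -5*(68 - 73) = -5*(-5) = 25)
(D(X(-6, 13), m) + 7474) + (-16 - 26)*(-88) = (25 + 7474) + (-16 - 26)*(-88) = 7499 - 42*(-88) = 7499 + 3696 = 11195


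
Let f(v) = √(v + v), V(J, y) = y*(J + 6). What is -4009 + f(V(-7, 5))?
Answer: -4009 + I*√10 ≈ -4009.0 + 3.1623*I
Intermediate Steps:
V(J, y) = y*(6 + J)
f(v) = √2*√v (f(v) = √(2*v) = √2*√v)
-4009 + f(V(-7, 5)) = -4009 + √2*√(5*(6 - 7)) = -4009 + √2*√(5*(-1)) = -4009 + √2*√(-5) = -4009 + √2*(I*√5) = -4009 + I*√10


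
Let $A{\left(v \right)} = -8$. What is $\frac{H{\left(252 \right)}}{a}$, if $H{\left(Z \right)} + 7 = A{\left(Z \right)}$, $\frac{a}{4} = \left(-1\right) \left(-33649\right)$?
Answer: $- \frac{15}{134596} \approx -0.00011144$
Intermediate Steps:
$a = 134596$ ($a = 4 \left(\left(-1\right) \left(-33649\right)\right) = 4 \cdot 33649 = 134596$)
$H{\left(Z \right)} = -15$ ($H{\left(Z \right)} = -7 - 8 = -15$)
$\frac{H{\left(252 \right)}}{a} = - \frac{15}{134596}$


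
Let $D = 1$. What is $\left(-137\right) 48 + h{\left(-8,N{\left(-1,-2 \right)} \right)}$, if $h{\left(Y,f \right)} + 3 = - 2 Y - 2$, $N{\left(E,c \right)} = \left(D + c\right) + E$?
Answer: $-6565$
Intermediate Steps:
$N{\left(E,c \right)} = 1 + E + c$ ($N{\left(E,c \right)} = \left(1 + c\right) + E = 1 + E + c$)
$h{\left(Y,f \right)} = -5 - 2 Y$ ($h{\left(Y,f \right)} = -3 - \left(2 + 2 Y\right) = -5 - 2 Y$)
$\left(-137\right) 48 + h{\left(-8,N{\left(-1,-2 \right)} \right)} = \left(-137\right) 48 - -11 = -6576 + \left(-5 + 16\right) = -6576 + 11 = -6565$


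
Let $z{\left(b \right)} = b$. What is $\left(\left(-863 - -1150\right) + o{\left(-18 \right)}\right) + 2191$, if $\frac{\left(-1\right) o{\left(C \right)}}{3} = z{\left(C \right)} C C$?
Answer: $19974$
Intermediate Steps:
$o{\left(C \right)} = - 3 C^{3}$ ($o{\left(C \right)} = - 3 C C C = - 3 C^{2} C = - 3 C^{3}$)
$\left(\left(-863 - -1150\right) + o{\left(-18 \right)}\right) + 2191 = \left(\left(-863 - -1150\right) - 3 \left(-18\right)^{3}\right) + 2191 = \left(\left(-863 + 1150\right) - -17496\right) + 2191 = \left(287 + 17496\right) + 2191 = 17783 + 2191 = 19974$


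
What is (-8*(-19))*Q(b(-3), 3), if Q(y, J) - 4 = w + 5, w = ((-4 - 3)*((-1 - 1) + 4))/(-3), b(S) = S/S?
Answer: 6232/3 ≈ 2077.3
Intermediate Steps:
b(S) = 1
w = 14/3 (w = -7*(-2 + 4)*(-1/3) = -7*2*(-1/3) = -14*(-1/3) = 14/3 ≈ 4.6667)
Q(y, J) = 41/3 (Q(y, J) = 4 + (14/3 + 5) = 4 + 29/3 = 41/3)
(-8*(-19))*Q(b(-3), 3) = -8*(-19)*(41/3) = 152*(41/3) = 6232/3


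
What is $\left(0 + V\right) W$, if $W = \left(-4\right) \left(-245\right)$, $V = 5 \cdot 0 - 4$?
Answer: $-3920$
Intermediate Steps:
$V = -4$ ($V = 0 - 4 = -4$)
$W = 980$
$\left(0 + V\right) W = \left(0 - 4\right) 980 = \left(-4\right) 980 = -3920$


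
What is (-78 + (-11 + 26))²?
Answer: 3969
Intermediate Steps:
(-78 + (-11 + 26))² = (-78 + 15)² = (-63)² = 3969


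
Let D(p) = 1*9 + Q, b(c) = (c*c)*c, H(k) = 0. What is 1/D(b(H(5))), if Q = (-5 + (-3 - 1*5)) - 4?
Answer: -⅛ ≈ -0.12500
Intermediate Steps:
Q = -17 (Q = (-5 + (-3 - 5)) - 4 = (-5 - 8) - 4 = -13 - 4 = -17)
b(c) = c³ (b(c) = c²*c = c³)
D(p) = -8 (D(p) = 1*9 - 17 = 9 - 17 = -8)
1/D(b(H(5))) = 1/(-8) = -⅛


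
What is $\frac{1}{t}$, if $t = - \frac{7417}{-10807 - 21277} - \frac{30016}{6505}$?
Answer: $- \frac{208706420}{914785759} \approx -0.22815$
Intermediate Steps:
$t = - \frac{914785759}{208706420}$ ($t = - \frac{7417}{-32084} - \frac{30016}{6505} = \left(-7417\right) \left(- \frac{1}{32084}\right) - \frac{30016}{6505} = \frac{7417}{32084} - \frac{30016}{6505} = - \frac{914785759}{208706420} \approx -4.3831$)
$\frac{1}{t} = \frac{1}{- \frac{914785759}{208706420}} = - \frac{208706420}{914785759}$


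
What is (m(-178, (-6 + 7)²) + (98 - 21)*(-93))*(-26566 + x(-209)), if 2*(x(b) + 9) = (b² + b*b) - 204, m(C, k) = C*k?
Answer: -124792356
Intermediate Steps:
x(b) = -111 + b² (x(b) = -9 + ((b² + b*b) - 204)/2 = -9 + ((b² + b²) - 204)/2 = -9 + (2*b² - 204)/2 = -9 + (-204 + 2*b²)/2 = -9 + (-102 + b²) = -111 + b²)
(m(-178, (-6 + 7)²) + (98 - 21)*(-93))*(-26566 + x(-209)) = (-178*(-6 + 7)² + (98 - 21)*(-93))*(-26566 + (-111 + (-209)²)) = (-178*1² + 77*(-93))*(-26566 + (-111 + 43681)) = (-178*1 - 7161)*(-26566 + 43570) = (-178 - 7161)*17004 = -7339*17004 = -124792356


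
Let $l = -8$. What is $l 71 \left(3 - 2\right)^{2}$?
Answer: $-568$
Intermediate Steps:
$l 71 \left(3 - 2\right)^{2} = \left(-8\right) 71 \left(3 - 2\right)^{2} = - 568 \cdot 1^{2} = \left(-568\right) 1 = -568$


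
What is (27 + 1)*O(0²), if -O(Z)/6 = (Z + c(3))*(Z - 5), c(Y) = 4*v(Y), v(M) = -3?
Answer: -10080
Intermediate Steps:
c(Y) = -12 (c(Y) = 4*(-3) = -12)
O(Z) = -6*(-12 + Z)*(-5 + Z) (O(Z) = -6*(Z - 12)*(Z - 5) = -6*(-12 + Z)*(-5 + Z))
(27 + 1)*O(0²) = (27 + 1)*(-360 - 6*(0²)² + 102*0²) = 28*(-360 - 6*0² + 102*0) = 28*(-360 - 6*0 + 0) = 28*(-360 + 0 + 0) = 28*(-360) = -10080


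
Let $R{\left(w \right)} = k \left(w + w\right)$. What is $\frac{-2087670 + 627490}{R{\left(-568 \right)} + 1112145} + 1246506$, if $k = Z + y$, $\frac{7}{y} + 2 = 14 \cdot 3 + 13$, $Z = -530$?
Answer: $\frac{113239973030798}{90845973} \approx 1.2465 \cdot 10^{6}$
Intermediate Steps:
$y = \frac{7}{53}$ ($y = \frac{7}{-2 + \left(14 \cdot 3 + 13\right)} = \frac{7}{-2 + \left(42 + 13\right)} = \frac{7}{-2 + 55} = \frac{7}{53} \approx 0.13208$)
$k = - \frac{28083}{53}$ ($k = -530 + \frac{7}{53} = - \frac{28083}{53} \approx -529.87$)
$R{\left(w \right)} = - \frac{56166 w}{53}$ ($R{\left(w \right)} = - \frac{28083 \left(w + w\right)}{53} = - \frac{28083 \cdot 2 w}{53} = - \frac{56166 w}{53}$)
$\frac{-2087670 + 627490}{R{\left(-568 \right)} + 1112145} + 1246506 = \frac{-2087670 + 627490}{\left(- \frac{56166}{53}\right) \left(-568\right) + 1112145} + 1246506 = - \frac{1460180}{\frac{31902288}{53} + 1112145} + 1246506 = - \frac{1460180}{\frac{90845973}{53}} + 1246506 = \left(-1460180\right) \frac{53}{90845973} + 1246506 = - \frac{77389540}{90845973} + 1246506 = \frac{113239973030798}{90845973}$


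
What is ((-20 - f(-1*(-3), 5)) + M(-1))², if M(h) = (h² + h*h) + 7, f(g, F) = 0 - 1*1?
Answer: 100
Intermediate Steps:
f(g, F) = -1 (f(g, F) = 0 - 1 = -1)
M(h) = 7 + 2*h² (M(h) = (h² + h²) + 7 = 2*h² + 7 = 7 + 2*h²)
((-20 - f(-1*(-3), 5)) + M(-1))² = ((-20 - 1*(-1)) + (7 + 2*(-1)²))² = ((-20 + 1) + (7 + 2*1))² = (-19 + (7 + 2))² = (-19 + 9)² = (-10)² = 100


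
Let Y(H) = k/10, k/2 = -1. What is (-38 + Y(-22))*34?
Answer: -6494/5 ≈ -1298.8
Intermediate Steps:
k = -2 (k = 2*(-1) = -2)
Y(H) = -⅕ (Y(H) = -2/10 = -2*⅒ = -⅕)
(-38 + Y(-22))*34 = (-38 - ⅕)*34 = -191/5*34 = -6494/5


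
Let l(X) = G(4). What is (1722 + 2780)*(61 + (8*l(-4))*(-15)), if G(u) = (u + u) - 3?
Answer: -2426578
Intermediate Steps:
G(u) = -3 + 2*u (G(u) = 2*u - 3 = -3 + 2*u)
l(X) = 5 (l(X) = -3 + 2*4 = -3 + 8 = 5)
(1722 + 2780)*(61 + (8*l(-4))*(-15)) = (1722 + 2780)*(61 + (8*5)*(-15)) = 4502*(61 + 40*(-15)) = 4502*(61 - 600) = 4502*(-539) = -2426578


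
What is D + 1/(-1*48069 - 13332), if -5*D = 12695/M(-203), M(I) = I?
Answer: 155896936/12464403 ≈ 12.507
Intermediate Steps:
D = 2539/203 (D = -2539/(-203) = -2539*(-1)/203 = -1/5*(-12695/203) = 2539/203 ≈ 12.507)
D + 1/(-1*48069 - 13332) = 2539/203 + 1/(-1*48069 - 13332) = 2539/203 + 1/(-48069 - 13332) = 2539/203 + 1/(-61401) = 2539/203 - 1/61401 = 155896936/12464403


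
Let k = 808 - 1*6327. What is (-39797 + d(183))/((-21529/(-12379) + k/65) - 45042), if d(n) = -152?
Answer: 32144363615/36309289986 ≈ 0.88529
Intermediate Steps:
k = -5519 (k = 808 - 6327 = -5519)
(-39797 + d(183))/((-21529/(-12379) + k/65) - 45042) = (-39797 - 152)/((-21529/(-12379) - 5519/65) - 45042) = -39949/((-21529*(-1/12379) - 5519*1/65) - 45042) = -39949/((21529/12379 - 5519/65) - 45042) = -39949/(-66920316/804635 - 45042) = -39949/(-36309289986/804635) = -39949*(-804635/36309289986) = 32144363615/36309289986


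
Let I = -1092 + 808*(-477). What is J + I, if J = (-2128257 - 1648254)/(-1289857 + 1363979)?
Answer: -28652522487/74122 ≈ -3.8656e+5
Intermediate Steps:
J = -3776511/74122 ≈ -50.950
I = -386508 (I = -1092 - 385416 = -386508)
J + I = -3776511/74122 - 386508 = -28652522487/74122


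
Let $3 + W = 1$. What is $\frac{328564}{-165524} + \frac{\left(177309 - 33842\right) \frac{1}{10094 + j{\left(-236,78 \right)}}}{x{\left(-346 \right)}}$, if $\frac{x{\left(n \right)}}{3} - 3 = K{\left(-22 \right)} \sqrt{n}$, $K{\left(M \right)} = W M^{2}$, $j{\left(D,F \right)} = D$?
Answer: $- \frac{262527991041063187}{132256376753890074} + \frac{69438028 i \sqrt{346}}{4794097898331} \approx -1.985 + 0.00026942 i$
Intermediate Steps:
$W = -2$ ($W = -3 + 1 = -2$)
$K{\left(M \right)} = - 2 M^{2}$
$x{\left(n \right)} = 9 - 2904 \sqrt{n}$ ($x{\left(n \right)} = 9 + 3 - 2 \left(-22\right)^{2} \sqrt{n} = 9 + 3 \left(-2\right) 484 \sqrt{n} = 9 + 3 \left(- 968 \sqrt{n}\right) = 9 - 2904 \sqrt{n}$)
$\frac{328564}{-165524} + \frac{\left(177309 - 33842\right) \frac{1}{10094 + j{\left(-236,78 \right)}}}{x{\left(-346 \right)}} = \frac{328564}{-165524} + \frac{\left(177309 - 33842\right) \frac{1}{10094 - 236}}{9 - 2904 \sqrt{-346}} = 328564 \left(- \frac{1}{165524}\right) + \frac{143467 \cdot \frac{1}{9858}}{9 - 2904 i \sqrt{346}} = - \frac{82141}{41381} + \frac{143467 \cdot \frac{1}{9858}}{9 - 2904 i \sqrt{346}} = - \frac{82141}{41381} + \frac{143467}{9858 \left(9 - 2904 i \sqrt{346}\right)}$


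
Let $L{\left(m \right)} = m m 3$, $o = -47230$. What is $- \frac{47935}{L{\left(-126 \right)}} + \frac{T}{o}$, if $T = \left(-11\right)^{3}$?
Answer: $- \frac{1100288591}{1124735220} \approx -0.97826$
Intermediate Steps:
$L{\left(m \right)} = 3 m^{2}$ ($L{\left(m \right)} = m^{2} \cdot 3 = 3 m^{2}$)
$T = -1331$
$- \frac{47935}{L{\left(-126 \right)}} + \frac{T}{o} = - \frac{47935}{3 \left(-126\right)^{2}} - \frac{1331}{-47230} = - \frac{47935}{3 \cdot 15876} - - \frac{1331}{47230} = - \frac{47935}{47628} + \frac{1331}{47230} = - \frac{1100288591}{1124735220}$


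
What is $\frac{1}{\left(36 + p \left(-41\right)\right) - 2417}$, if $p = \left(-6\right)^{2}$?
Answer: $- \frac{1}{3857} \approx -0.00025927$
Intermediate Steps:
$p = 36$
$\frac{1}{\left(36 + p \left(-41\right)\right) - 2417} = \frac{1}{\left(36 + 36 \left(-41\right)\right) - 2417} = \frac{1}{\left(36 - 1476\right) - 2417} = \frac{1}{-1440 - 2417} = \frac{1}{-3857} = - \frac{1}{3857}$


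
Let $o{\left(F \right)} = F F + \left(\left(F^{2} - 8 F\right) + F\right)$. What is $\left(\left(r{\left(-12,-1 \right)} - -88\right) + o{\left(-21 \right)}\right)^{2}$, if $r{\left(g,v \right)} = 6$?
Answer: $1261129$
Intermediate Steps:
$o{\left(F \right)} = - 7 F + 2 F^{2}$ ($o{\left(F \right)} = F^{2} + \left(F^{2} - 7 F\right) = - 7 F + 2 F^{2}$)
$\left(\left(r{\left(-12,-1 \right)} - -88\right) + o{\left(-21 \right)}\right)^{2} = \left(\left(6 - -88\right) - 21 \left(-7 + 2 \left(-21\right)\right)\right)^{2} = \left(\left(6 + 88\right) - 21 \left(-7 - 42\right)\right)^{2} = \left(94 - -1029\right)^{2} = \left(94 + 1029\right)^{2} = 1123^{2} = 1261129$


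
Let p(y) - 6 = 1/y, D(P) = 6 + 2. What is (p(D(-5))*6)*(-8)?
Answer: -294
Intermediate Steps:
D(P) = 8
p(y) = 6 + 1/y
(p(D(-5))*6)*(-8) = ((6 + 1/8)*6)*(-8) = ((49/8)*6)*(-8) = (147/4)*(-8) = -294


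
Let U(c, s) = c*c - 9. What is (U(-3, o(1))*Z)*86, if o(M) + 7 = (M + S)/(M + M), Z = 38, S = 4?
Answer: 0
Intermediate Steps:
o(M) = -7 + (4 + M)/(2*M) (o(M) = -7 + (M + 4)/(M + M) = -7 + (4 + M)/((2*M)) = -7 + (4 + M)*(1/(2*M)) = -7 + (4 + M)/(2*M))
U(c, s) = -9 + c² (U(c, s) = c² - 9 = -9 + c²)
(U(-3, o(1))*Z)*86 = ((-9 + (-3)²)*38)*86 = ((-9 + 9)*38)*86 = (0*38)*86 = 0*86 = 0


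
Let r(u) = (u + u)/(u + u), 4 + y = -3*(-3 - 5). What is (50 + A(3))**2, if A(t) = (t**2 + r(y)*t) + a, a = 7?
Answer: 4761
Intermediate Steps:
y = 20 (y = -4 - 3*(-3 - 5) = -4 - 3*(-8) = -4 + 24 = 20)
r(u) = 1 (r(u) = (2*u)/((2*u)) = (2*u)*(1/(2*u)) = 1)
A(t) = 7 + t + t**2 (A(t) = (t**2 + 1*t) + 7 = (t**2 + t) + 7 = (t + t**2) + 7 = 7 + t + t**2)
(50 + A(3))**2 = (50 + (7 + 3 + 3**2))**2 = (50 + (7 + 3 + 9))**2 = (50 + 19)**2 = 69**2 = 4761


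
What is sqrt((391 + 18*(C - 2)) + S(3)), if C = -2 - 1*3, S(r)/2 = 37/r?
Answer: sqrt(2607)/3 ≈ 17.020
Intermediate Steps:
S(r) = 74/r (S(r) = 2*(37/r) = 74/r)
C = -5 (C = -2 - 3 = -5)
sqrt((391 + 18*(C - 2)) + S(3)) = sqrt((391 + 18*(-5 - 2)) + 74/3) = sqrt((391 + 18*(-7)) + 74*(1/3)) = sqrt((391 - 126) + 74/3) = sqrt(265 + 74/3) = sqrt(869/3) = sqrt(2607)/3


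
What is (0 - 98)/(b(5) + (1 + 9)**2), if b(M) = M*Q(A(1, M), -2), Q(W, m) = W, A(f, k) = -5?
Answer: -98/75 ≈ -1.3067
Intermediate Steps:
b(M) = -5*M (b(M) = M*(-5) = -5*M)
(0 - 98)/(b(5) + (1 + 9)**2) = (0 - 98)/(-5*5 + (1 + 9)**2) = -98/(-25 + 10**2) = -98/(-25 + 100) = -98/75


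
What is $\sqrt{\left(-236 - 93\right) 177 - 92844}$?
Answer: $i \sqrt{151077} \approx 388.69 i$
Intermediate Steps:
$\sqrt{\left(-236 - 93\right) 177 - 92844} = \sqrt{\left(-329\right) 177 - 92844} = \sqrt{-58233 - 92844} = \sqrt{-151077} = i \sqrt{151077}$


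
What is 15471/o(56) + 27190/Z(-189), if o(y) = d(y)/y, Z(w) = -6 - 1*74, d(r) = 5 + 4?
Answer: 767393/8 ≈ 95924.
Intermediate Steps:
d(r) = 9
Z(w) = -80 (Z(w) = -6 - 74 = -80)
o(y) = 9/y
15471/o(56) + 27190/Z(-189) = 15471/((9/56)) + 27190/(-80) = 15471/((9*(1/56))) + 27190*(-1/80) = 15471/(9/56) - 2719/8 = 15471*(56/9) - 2719/8 = 96264 - 2719/8 = 767393/8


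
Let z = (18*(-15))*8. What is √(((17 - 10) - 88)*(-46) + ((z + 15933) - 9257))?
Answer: √8242 ≈ 90.785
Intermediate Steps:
z = -2160 (z = -270*8 = -2160)
√(((17 - 10) - 88)*(-46) + ((z + 15933) - 9257)) = √(((17 - 10) - 88)*(-46) + ((-2160 + 15933) - 9257)) = √((7 - 88)*(-46) + (13773 - 9257)) = √(-81*(-46) + 4516) = √(3726 + 4516) = √8242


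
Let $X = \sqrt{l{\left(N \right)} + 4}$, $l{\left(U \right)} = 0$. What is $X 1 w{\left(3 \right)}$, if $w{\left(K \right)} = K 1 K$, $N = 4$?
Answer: $18$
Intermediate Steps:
$w{\left(K \right)} = K^{2}$ ($w{\left(K \right)} = K K = K^{2}$)
$X = 2$ ($X = \sqrt{0 + 4} = \sqrt{4} = 2$)
$X 1 w{\left(3 \right)} = 2 \cdot 1 \cdot 3^{2} = 2 \cdot 9 = 18$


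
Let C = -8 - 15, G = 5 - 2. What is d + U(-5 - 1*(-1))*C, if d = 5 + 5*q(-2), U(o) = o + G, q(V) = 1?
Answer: 33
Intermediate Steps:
G = 3
U(o) = 3 + o (U(o) = o + 3 = 3 + o)
C = -23
d = 10 (d = 5 + 5*1 = 5 + 5 = 10)
d + U(-5 - 1*(-1))*C = 10 + (3 + (-5 - 1*(-1)))*(-23) = 10 + (3 + (-5 + 1))*(-23) = 10 + (3 - 4)*(-23) = 10 - 1*(-23) = 10 + 23 = 33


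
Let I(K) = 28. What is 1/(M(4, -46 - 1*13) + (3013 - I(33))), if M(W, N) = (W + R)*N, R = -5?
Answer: 1/3044 ≈ 0.00032852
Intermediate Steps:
M(W, N) = N*(-5 + W) (M(W, N) = (W - 5)*N = (-5 + W)*N = N*(-5 + W))
1/(M(4, -46 - 1*13) + (3013 - I(33))) = 1/((-46 - 1*13)*(-5 + 4) + (3013 - 1*28)) = 1/((-46 - 13)*(-1) + (3013 - 28)) = 1/(-59*(-1) + 2985) = 1/(59 + 2985) = 1/3044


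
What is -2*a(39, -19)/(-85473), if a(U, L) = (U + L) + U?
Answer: 118/85473 ≈ 0.0013806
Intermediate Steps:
a(U, L) = L + 2*U (a(U, L) = (L + U) + U = L + 2*U)
-2*a(39, -19)/(-85473) = -2*(-19 + 2*39)/(-85473) = -2*(-19 + 78)*(-1/85473) = -2*59*(-1/85473) = -118*(-1/85473) = 118/85473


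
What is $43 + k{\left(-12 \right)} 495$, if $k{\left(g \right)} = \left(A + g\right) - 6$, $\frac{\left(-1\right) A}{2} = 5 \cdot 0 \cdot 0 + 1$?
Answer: $-9857$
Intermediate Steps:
$A = -2$ ($A = - 2 \left(5 \cdot 0 \cdot 0 + 1\right) = - 2 \left(5 \cdot 0 + 1\right) = - 2 \left(0 + 1\right) = \left(-2\right) 1 = -2$)
$k{\left(g \right)} = -8 + g$ ($k{\left(g \right)} = \left(-2 + g\right) - 6 = -8 + g$)
$43 + k{\left(-12 \right)} 495 = 43 + \left(-8 - 12\right) 495 = 43 - 9900 = -9857$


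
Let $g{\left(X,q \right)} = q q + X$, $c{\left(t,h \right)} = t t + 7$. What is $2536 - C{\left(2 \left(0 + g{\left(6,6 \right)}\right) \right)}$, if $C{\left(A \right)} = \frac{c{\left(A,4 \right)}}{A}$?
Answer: $\frac{29423}{12} \approx 2451.9$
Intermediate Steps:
$c{\left(t,h \right)} = 7 + t^{2}$ ($c{\left(t,h \right)} = t^{2} + 7 = 7 + t^{2}$)
$g{\left(X,q \right)} = X + q^{2}$ ($g{\left(X,q \right)} = q^{2} + X = X + q^{2}$)
$C{\left(A \right)} = \frac{7 + A^{2}}{A}$
$2536 - C{\left(2 \left(0 + g{\left(6,6 \right)}\right) \right)} = 2536 - \left(2 \left(0 + \left(6 + 6^{2}\right)\right) + \frac{7}{2 \left(0 + \left(6 + 6^{2}\right)\right)}\right) = 2536 - \left(2 \left(0 + \left(6 + 36\right)\right) + \frac{7}{2 \left(0 + \left(6 + 36\right)\right)}\right) = 2536 - \left(2 \left(0 + 42\right) + \frac{7}{2 \left(0 + 42\right)}\right) = 2536 - \left(2 \cdot 42 + \frac{7}{2 \cdot 42}\right) = 2536 - \left(84 + \frac{7}{84}\right) = 2536 - \left(84 + 7 \cdot \frac{1}{84}\right) = 2536 - \left(84 + \frac{1}{12}\right) = 2536 - \frac{1009}{12} = \frac{29423}{12}$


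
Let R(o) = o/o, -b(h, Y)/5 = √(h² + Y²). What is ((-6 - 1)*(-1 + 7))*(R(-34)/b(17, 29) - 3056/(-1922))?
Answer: -64176/961 + 21*√1130/2825 ≈ -66.531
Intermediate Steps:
b(h, Y) = -5*√(Y² + h²) (b(h, Y) = -5*√(h² + Y²) = -5*√(Y² + h²))
R(o) = 1
((-6 - 1)*(-1 + 7))*(R(-34)/b(17, 29) - 3056/(-1922)) = ((-6 - 1)*(-1 + 7))*(1/(-5*√(29² + 17²)) - 3056/(-1922)) = (-7*6)*(1/(-5*√(841 + 289)) - 3056*(-1/1922)) = -42*(1/(-5*√1130) + 1528/961) = -42*(1*(-√1130/5650) + 1528/961) = -42*(-√1130/5650 + 1528/961) = -42*(1528/961 - √1130/5650) = -64176/961 + 21*√1130/2825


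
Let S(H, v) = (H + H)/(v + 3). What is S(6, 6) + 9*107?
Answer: 2893/3 ≈ 964.33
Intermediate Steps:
S(H, v) = 2*H/(3 + v) (S(H, v) = (2*H)/(3 + v) = 2*H/(3 + v))
S(6, 6) + 9*107 = 2*6/(3 + 6) + 9*107 = 2*6/9 + 963 = 2*6*(⅑) + 963 = 4/3 + 963 = 2893/3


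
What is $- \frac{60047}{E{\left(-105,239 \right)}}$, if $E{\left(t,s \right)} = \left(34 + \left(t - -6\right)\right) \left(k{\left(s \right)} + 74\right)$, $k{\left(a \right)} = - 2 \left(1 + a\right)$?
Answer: $- \frac{4619}{2030} \approx -2.2754$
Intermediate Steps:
$k{\left(a \right)} = -2 - 2 a$
$E{\left(t,s \right)} = \left(40 + t\right) \left(72 - 2 s\right)$ ($E{\left(t,s \right)} = \left(34 + \left(t - -6\right)\right) \left(\left(-2 - 2 s\right) + 74\right) = \left(34 + \left(t + 6\right)\right) \left(72 - 2 s\right) = \left(34 + \left(6 + t\right)\right) \left(72 - 2 s\right) = \left(40 + t\right) \left(72 - 2 s\right)$)
$- \frac{60047}{E{\left(-105,239 \right)}} = - \frac{60047}{2880 - 19120 + 72 \left(-105\right) - 478 \left(-105\right)} = - \frac{60047}{2880 - 19120 - 7560 + 50190} = - \frac{60047}{26390} = \left(-60047\right) \frac{1}{26390} = - \frac{4619}{2030}$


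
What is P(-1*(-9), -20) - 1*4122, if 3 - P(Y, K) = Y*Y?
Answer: -4200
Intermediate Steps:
P(Y, K) = 3 - Y² (P(Y, K) = 3 - Y*Y = 3 - Y²)
P(-1*(-9), -20) - 1*4122 = (3 - (-1*(-9))²) - 1*4122 = (3 - 1*9²) - 4122 = (3 - 1*81) - 4122 = (3 - 81) - 4122 = -78 - 4122 = -4200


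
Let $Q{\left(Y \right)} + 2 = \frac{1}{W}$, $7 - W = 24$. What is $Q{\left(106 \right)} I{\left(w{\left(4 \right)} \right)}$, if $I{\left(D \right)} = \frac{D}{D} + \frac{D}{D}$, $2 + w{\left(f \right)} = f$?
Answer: $- \frac{70}{17} \approx -4.1176$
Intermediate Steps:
$W = -17$ ($W = 7 - 24 = -17$)
$w{\left(f \right)} = -2 + f$
$I{\left(D \right)} = 2$ ($I{\left(D \right)} = 1 + 1 = 2$)
$Q{\left(Y \right)} = - \frac{35}{17}$ ($Q{\left(Y \right)} = -2 + \frac{1}{-17} = -2 - \frac{1}{17} = - \frac{35}{17}$)
$Q{\left(106 \right)} I{\left(w{\left(4 \right)} \right)} = \left(- \frac{35}{17}\right) 2 = - \frac{70}{17}$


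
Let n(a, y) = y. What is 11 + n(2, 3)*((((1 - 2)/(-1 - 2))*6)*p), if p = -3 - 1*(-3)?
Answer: 11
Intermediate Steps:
p = 0 (p = -3 + 3 = 0)
11 + n(2, 3)*((((1 - 2)/(-1 - 2))*6)*p) = 11 + 3*((((1 - 2)/(-1 - 2))*6)*0) = 11 + 3*((-1/(-3)*6)*0) = 11 + 3*((-1*(-1/3)*6)*0) = 11 + 3*(((1/3)*6)*0) = 11 + 3*(2*0) = 11 + 3*0 = 11 + 0 = 11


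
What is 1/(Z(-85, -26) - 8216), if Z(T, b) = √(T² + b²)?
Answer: -8216/67494755 - √7901/67494755 ≈ -0.00012304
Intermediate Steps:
1/(Z(-85, -26) - 8216) = 1/(√((-85)² + (-26)²) - 8216) = 1/(√(7225 + 676) - 8216) = 1/(√7901 - 8216) = 1/(-8216 + √7901)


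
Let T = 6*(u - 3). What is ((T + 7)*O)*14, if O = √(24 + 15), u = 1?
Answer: -70*√39 ≈ -437.15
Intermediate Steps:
T = -12 (T = 6*(1 - 3) = 6*(-2) = -12)
O = √39 ≈ 6.2450
((T + 7)*O)*14 = ((-12 + 7)*√39)*14 = -5*√39*14 = -70*√39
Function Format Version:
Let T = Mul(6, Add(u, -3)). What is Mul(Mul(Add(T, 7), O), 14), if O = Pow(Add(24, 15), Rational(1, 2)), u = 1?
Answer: Mul(-70, Pow(39, Rational(1, 2))) ≈ -437.15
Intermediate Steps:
T = -12 (T = Mul(6, Add(1, -3)) = Mul(6, -2) = -12)
O = Pow(39, Rational(1, 2)) ≈ 6.2450
Mul(Mul(Add(T, 7), O), 14) = Mul(Mul(Add(-12, 7), Pow(39, Rational(1, 2))), 14) = Mul(Mul(-5, Pow(39, Rational(1, 2))), 14) = Mul(-70, Pow(39, Rational(1, 2)))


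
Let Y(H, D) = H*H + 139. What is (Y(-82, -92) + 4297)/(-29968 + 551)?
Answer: -11160/29417 ≈ -0.37937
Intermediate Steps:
Y(H, D) = 139 + H² (Y(H, D) = H² + 139 = 139 + H²)
(Y(-82, -92) + 4297)/(-29968 + 551) = ((139 + (-82)²) + 4297)/(-29968 + 551) = ((139 + 6724) + 4297)/(-29417) = (6863 + 4297)*(-1/29417) = 11160*(-1/29417) = -11160/29417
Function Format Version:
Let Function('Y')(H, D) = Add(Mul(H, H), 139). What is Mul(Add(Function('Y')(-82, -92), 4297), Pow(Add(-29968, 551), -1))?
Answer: Rational(-11160, 29417) ≈ -0.37937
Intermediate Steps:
Function('Y')(H, D) = Add(139, Pow(H, 2)) (Function('Y')(H, D) = Add(Pow(H, 2), 139) = Add(139, Pow(H, 2)))
Mul(Add(Function('Y')(-82, -92), 4297), Pow(Add(-29968, 551), -1)) = Mul(Add(Add(139, Pow(-82, 2)), 4297), Pow(Add(-29968, 551), -1)) = Mul(Add(Add(139, 6724), 4297), Pow(-29417, -1)) = Mul(Add(6863, 4297), Rational(-1, 29417)) = Mul(11160, Rational(-1, 29417)) = Rational(-11160, 29417)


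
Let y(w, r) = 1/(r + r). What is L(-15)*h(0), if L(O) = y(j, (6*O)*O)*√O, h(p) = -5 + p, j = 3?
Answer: -I*√15/540 ≈ -0.0071722*I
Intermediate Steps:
y(w, r) = 1/(2*r)
L(O) = 1/(12*O^(3/2)) (L(O) = (1/(2*(((6*O)*O))))*√O = (1/(2*((6*O²))))*√O = ((1/(6*O²))/2)*√O = (1/(12*O²))*√O = 1/(12*O^(3/2)))
L(-15)*h(0) = (1/(12*(-15)^(3/2)))*(-5 + 0) = ((I*√15/225)/12)*(-5) = (I*√15/2700)*(-5) = -I*√15/540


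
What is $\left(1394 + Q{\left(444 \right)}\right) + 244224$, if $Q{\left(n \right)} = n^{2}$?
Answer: $442754$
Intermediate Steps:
$\left(1394 + Q{\left(444 \right)}\right) + 244224 = \left(1394 + 444^{2}\right) + 244224 = \left(1394 + 197136\right) + 244224 = 198530 + 244224 = 442754$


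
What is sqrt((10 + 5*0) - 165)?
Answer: I*sqrt(155) ≈ 12.45*I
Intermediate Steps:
sqrt((10 + 5*0) - 165) = sqrt((10 + 0) - 165) = sqrt(10 - 165) = sqrt(-155) = I*sqrt(155)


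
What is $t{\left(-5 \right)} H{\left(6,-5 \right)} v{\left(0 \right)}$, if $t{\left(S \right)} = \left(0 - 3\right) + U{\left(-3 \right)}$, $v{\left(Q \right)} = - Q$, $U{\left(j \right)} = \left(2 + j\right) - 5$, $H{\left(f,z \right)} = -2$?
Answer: $0$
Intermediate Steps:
$U{\left(j \right)} = -3 + j$
$t{\left(S \right)} = -9$ ($t{\left(S \right)} = \left(0 - 3\right) - 6 = -3 - 6 = -9$)
$t{\left(-5 \right)} H{\left(6,-5 \right)} v{\left(0 \right)} = \left(-9\right) \left(-2\right) \left(\left(-1\right) 0\right) = 18 \cdot 0 = 0$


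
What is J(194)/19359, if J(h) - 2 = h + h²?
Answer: 37832/19359 ≈ 1.9542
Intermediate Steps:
J(h) = 2 + h + h² (J(h) = 2 + (h + h²) = 2 + h + h²)
J(194)/19359 = (2 + 194 + 194²)/19359 = (2 + 194 + 37636)*(1/19359) = 37832*(1/19359) = 37832/19359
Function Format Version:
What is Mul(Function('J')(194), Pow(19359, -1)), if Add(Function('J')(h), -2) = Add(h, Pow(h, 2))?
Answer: Rational(37832, 19359) ≈ 1.9542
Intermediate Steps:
Function('J')(h) = Add(2, h, Pow(h, 2)) (Function('J')(h) = Add(2, Add(h, Pow(h, 2))) = Add(2, h, Pow(h, 2)))
Mul(Function('J')(194), Pow(19359, -1)) = Mul(Add(2, 194, Pow(194, 2)), Pow(19359, -1)) = Mul(Add(2, 194, 37636), Rational(1, 19359)) = Mul(37832, Rational(1, 19359)) = Rational(37832, 19359)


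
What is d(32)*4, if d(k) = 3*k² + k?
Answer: 12416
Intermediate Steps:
d(k) = k + 3*k²
d(32)*4 = (32*(1 + 3*32))*4 = (32*(1 + 96))*4 = (32*97)*4 = 3104*4 = 12416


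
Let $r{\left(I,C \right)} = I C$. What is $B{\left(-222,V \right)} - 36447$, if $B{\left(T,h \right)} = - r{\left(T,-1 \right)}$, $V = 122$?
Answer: $-36669$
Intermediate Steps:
$r{\left(I,C \right)} = C I$
$B{\left(T,h \right)} = T$ ($B{\left(T,h \right)} = - \left(-1\right) T = T$)
$B{\left(-222,V \right)} - 36447 = -222 - 36447 = -36669$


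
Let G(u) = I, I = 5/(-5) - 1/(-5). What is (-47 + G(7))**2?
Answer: 57121/25 ≈ 2284.8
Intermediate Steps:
I = -4/5 (I = 5*(-1/5) - 1*(-1/5) = -1 + 1/5 = -4/5 ≈ -0.80000)
G(u) = -4/5
(-47 + G(7))**2 = (-47 - 4/5)**2 = (-239/5)**2 = 57121/25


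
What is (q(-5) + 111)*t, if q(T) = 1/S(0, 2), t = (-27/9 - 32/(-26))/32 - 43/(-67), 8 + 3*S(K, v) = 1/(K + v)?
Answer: 9039891/139360 ≈ 64.867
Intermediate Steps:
S(K, v) = -8/3 + 1/(3*(K + v))
t = 16347/27872 (t = (-27*1/9 - 32*(-1/26))*(1/32) - 43*(-1/67) = (-3 + 16/13)*(1/32) + 43/67 = -23/13*1/32 + 43/67 = -23/416 + 43/67 = 16347/27872 ≈ 0.58650)
q(T) = -2/5 (q(T) = 1/((1 - 8*0 - 8*2)/(3*(0 + 2))) = 1/((1/3)*(1 + 0 - 16)/2) = 1/((1/3)*(1/2)*(-15)) = 1/(-5/2) = -2/5)
(q(-5) + 111)*t = (-2/5 + 111)*(16347/27872) = (553/5)*(16347/27872) = 9039891/139360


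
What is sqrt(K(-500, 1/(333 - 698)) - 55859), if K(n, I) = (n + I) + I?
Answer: I*sqrt(7508428505)/365 ≈ 237.4*I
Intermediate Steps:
K(n, I) = n + 2*I (K(n, I) = (I + n) + I = n + 2*I)
sqrt(K(-500, 1/(333 - 698)) - 55859) = sqrt((-500 + 2/(333 - 698)) - 55859) = sqrt((-500 + 2/(-365)) - 55859) = sqrt((-500 + 2*(-1/365)) - 55859) = sqrt((-500 - 2/365) - 55859) = sqrt(-182502/365 - 55859) = sqrt(-20571037/365) = I*sqrt(7508428505)/365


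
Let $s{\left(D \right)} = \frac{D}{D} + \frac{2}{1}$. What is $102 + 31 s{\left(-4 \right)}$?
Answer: $195$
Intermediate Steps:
$s{\left(D \right)} = 3$ ($s{\left(D \right)} = 1 + 2 \cdot 1 = 1 + 2 = 3$)
$102 + 31 s{\left(-4 \right)} = 102 + 31 \cdot 3 = 102 + 93 = 195$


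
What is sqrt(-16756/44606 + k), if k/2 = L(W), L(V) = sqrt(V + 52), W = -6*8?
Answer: sqrt(1802840702)/22303 ≈ 1.9038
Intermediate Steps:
W = -48
L(V) = sqrt(52 + V)
k = 4 (k = 2*sqrt(52 - 48) = 2*sqrt(4) = 2*2 = 4)
sqrt(-16756/44606 + k) = sqrt(-16756/44606 + 4) = sqrt(-16756*1/44606 + 4) = sqrt(-8378/22303 + 4) = sqrt(80834/22303) = sqrt(1802840702)/22303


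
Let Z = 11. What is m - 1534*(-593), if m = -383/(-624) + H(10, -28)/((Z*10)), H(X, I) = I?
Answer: 31219612169/34320 ≈ 9.0966e+5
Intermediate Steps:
m = 12329/34320 (m = -383/(-624) - 28/(11*10) = -383*(-1/624) - 28/110 = 383/624 - 28*1/110 = 383/624 - 14/55 = 12329/34320 ≈ 0.35924)
m - 1534*(-593) = 12329/34320 - 1534*(-593) = 12329/34320 + 909662 = 31219612169/34320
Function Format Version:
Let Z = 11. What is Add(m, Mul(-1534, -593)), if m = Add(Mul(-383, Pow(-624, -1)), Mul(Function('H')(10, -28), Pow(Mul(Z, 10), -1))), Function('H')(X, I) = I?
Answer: Rational(31219612169, 34320) ≈ 9.0966e+5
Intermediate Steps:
m = Rational(12329, 34320) (m = Add(Mul(-383, Pow(-624, -1)), Mul(-28, Pow(Mul(11, 10), -1))) = Add(Mul(-383, Rational(-1, 624)), Mul(-28, Pow(110, -1))) = Add(Rational(383, 624), Mul(-28, Rational(1, 110))) = Add(Rational(383, 624), Rational(-14, 55)) = Rational(12329, 34320) ≈ 0.35924)
Add(m, Mul(-1534, -593)) = Add(Rational(12329, 34320), Mul(-1534, -593)) = Add(Rational(12329, 34320), 909662) = Rational(31219612169, 34320)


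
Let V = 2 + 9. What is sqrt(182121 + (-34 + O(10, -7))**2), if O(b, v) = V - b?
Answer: sqrt(183210) ≈ 428.03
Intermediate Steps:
V = 11
O(b, v) = 11 - b
sqrt(182121 + (-34 + O(10, -7))**2) = sqrt(182121 + (-34 + (11 - 1*10))**2) = sqrt(182121 + (-34 + (11 - 10))**2) = sqrt(182121 + (-34 + 1)**2) = sqrt(182121 + (-33)**2) = sqrt(182121 + 1089) = sqrt(183210)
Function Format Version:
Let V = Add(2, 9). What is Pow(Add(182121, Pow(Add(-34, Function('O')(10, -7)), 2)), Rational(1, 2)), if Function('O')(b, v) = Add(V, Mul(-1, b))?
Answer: Pow(183210, Rational(1, 2)) ≈ 428.03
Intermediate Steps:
V = 11
Function('O')(b, v) = Add(11, Mul(-1, b))
Pow(Add(182121, Pow(Add(-34, Function('O')(10, -7)), 2)), Rational(1, 2)) = Pow(Add(182121, Pow(Add(-34, Add(11, Mul(-1, 10))), 2)), Rational(1, 2)) = Pow(Add(182121, Pow(Add(-34, Add(11, -10)), 2)), Rational(1, 2)) = Pow(Add(182121, Pow(Add(-34, 1), 2)), Rational(1, 2)) = Pow(Add(182121, Pow(-33, 2)), Rational(1, 2)) = Pow(Add(182121, 1089), Rational(1, 2)) = Pow(183210, Rational(1, 2))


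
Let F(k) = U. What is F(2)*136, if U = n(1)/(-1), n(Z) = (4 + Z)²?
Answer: -3400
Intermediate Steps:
U = -25 (U = (4 + 1)²/(-1) = 5²*(-1) = 25*(-1) = -25)
F(k) = -25
F(2)*136 = -25*136 = -3400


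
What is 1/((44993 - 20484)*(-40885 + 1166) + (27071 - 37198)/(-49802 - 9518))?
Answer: -59320/57746416629593 ≈ -1.0272e-9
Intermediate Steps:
1/((44993 - 20484)*(-40885 + 1166) + (27071 - 37198)/(-49802 - 9518)) = 1/(24509*(-39719) - 10127/(-59320)) = 1/(-973472971 - 10127*(-1/59320)) = 1/(-973472971 + 10127/59320) = 1/(-57746416629593/59320) = -59320/57746416629593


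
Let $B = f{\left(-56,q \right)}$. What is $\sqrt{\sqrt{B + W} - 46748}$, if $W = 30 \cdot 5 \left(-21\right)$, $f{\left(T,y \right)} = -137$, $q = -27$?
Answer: $\sqrt{-46748 + i \sqrt{3287}} \approx 0.133 + 216.21 i$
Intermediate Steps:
$B = -137$
$W = -3150$ ($W = 150 \left(-21\right) = -3150$)
$\sqrt{\sqrt{B + W} - 46748} = \sqrt{\sqrt{-137 - 3150} - 46748} = \sqrt{\sqrt{-3287} - 46748} = \sqrt{i \sqrt{3287} - 46748} = \sqrt{-46748 + i \sqrt{3287}}$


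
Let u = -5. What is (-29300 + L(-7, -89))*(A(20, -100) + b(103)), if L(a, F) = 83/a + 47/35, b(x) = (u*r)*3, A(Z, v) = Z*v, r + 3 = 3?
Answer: 410347200/7 ≈ 5.8621e+7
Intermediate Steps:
r = 0 (r = -3 + 3 = 0)
b(x) = 0 (b(x) = -5*0*3 = 0*3 = 0)
L(a, F) = 47/35 + 83/a (L(a, F) = 83/a + 47*(1/35) = 83/a + 47/35 = 47/35 + 83/a)
(-29300 + L(-7, -89))*(A(20, -100) + b(103)) = (-29300 + (47/35 + 83/(-7)))*(20*(-100) + 0) = (-29300 + (47/35 + 83*(-1/7)))*(-2000 + 0) = (-29300 + (47/35 - 83/7))*(-2000) = (-29300 - 368/35)*(-2000) = -1025868/35*(-2000) = 410347200/7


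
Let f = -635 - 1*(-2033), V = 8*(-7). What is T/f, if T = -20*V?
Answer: 560/699 ≈ 0.80114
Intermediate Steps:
V = -56
T = 1120 (T = -20*(-56) = 1120)
f = 1398 (f = -635 + 2033 = 1398)
T/f = 1120/1398 = 1120*(1/1398) = 560/699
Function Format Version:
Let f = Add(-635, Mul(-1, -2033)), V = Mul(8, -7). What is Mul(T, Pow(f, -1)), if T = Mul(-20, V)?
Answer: Rational(560, 699) ≈ 0.80114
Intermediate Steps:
V = -56
T = 1120 (T = Mul(-20, -56) = 1120)
f = 1398 (f = Add(-635, 2033) = 1398)
Mul(T, Pow(f, -1)) = Mul(1120, Pow(1398, -1)) = Mul(1120, Rational(1, 1398)) = Rational(560, 699)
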